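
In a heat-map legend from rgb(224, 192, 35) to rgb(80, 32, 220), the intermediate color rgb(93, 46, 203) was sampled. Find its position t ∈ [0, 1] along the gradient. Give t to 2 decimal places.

0.91

Invert the lerp on the B channel (largest span, 185): t = (203 − 35) / (220 − 35) = 168/185 = 0.90811.
Check on R: (93 − 224)/(80 − 224) = 0.9097 ✓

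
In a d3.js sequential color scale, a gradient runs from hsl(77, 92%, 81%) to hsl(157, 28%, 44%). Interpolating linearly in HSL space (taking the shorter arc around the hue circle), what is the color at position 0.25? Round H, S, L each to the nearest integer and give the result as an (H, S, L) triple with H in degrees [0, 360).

(97, 76, 72)

Hue arc: Δh = 157 − 77 = 80° (|Δh| ≤ 180, already the shorter path).
H = 77 + 0.25 × (80) = 97 → 97°
S = 92 + 0.25 × (28 − 92) = 76 → 76%
L = 81 + 0.25 × (44 − 81) = 71.75 → 72%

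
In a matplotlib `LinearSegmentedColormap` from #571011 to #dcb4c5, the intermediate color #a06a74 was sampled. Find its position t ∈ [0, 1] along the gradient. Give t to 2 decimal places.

0.55

Invert the lerp on the B channel (largest span, 180): t = (116 − 17) / (197 − 17) = 99/180 = 0.55.
Check on R: (160 − 87)/(220 − 87) = 0.5489 ✓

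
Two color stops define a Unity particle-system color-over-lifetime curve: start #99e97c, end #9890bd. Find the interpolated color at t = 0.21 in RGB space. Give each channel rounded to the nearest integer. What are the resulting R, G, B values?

(153, 214, 138)

#99e97c → (153, 233, 124); #9890bd → (152, 144, 189).
R = 153 + 0.21 × (152 − 153) = 153 + 0.21 × -1 = 152.79 → 153
G = 233 + 0.21 × (144 − 233) = 233 + 0.21 × -89 = 214.31 → 214
B = 124 + 0.21 × (189 − 124) = 124 + 0.21 × 65 = 137.65 → 138
So the blended color is (153, 214, 138), about #99d68a.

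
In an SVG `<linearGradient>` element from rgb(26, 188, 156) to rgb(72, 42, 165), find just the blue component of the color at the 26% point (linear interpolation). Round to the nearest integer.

B = 156 + 0.26 × (165 − 156) = 158.34 → 158

158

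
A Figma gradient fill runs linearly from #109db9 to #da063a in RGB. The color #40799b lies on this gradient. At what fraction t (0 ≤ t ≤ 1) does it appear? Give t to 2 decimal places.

Invert the lerp on the R channel (largest span, 202): t = (64 − 16) / (218 − 16) = 48/202 = 0.23762.
Check on G: (121 − 157)/(6 − 157) = 0.2384 ✓

0.24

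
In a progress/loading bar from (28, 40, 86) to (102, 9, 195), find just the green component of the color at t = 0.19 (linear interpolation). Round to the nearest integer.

G = 40 + 0.19 × (9 − 40) = 34.11 → 34

34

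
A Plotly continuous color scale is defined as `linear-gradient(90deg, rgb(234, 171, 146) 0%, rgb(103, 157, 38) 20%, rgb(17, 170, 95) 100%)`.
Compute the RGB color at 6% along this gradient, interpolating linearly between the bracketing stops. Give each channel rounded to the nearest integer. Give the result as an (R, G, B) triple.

6% lies between the 0% and 20% stops, so the local fraction is t = (6 − 0)/(20 − 0) = 6/20 ≈ 0.3.
R = 234 + 0.3 × (103 − 234) = 194.7 → 195
G = 171 + 0.3 × (157 − 171) = 166.8 → 167
B = 146 + 0.3 × (38 − 146) = 113.6 → 114

(195, 167, 114)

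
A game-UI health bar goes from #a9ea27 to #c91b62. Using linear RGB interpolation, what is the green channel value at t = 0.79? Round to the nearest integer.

70

G₁ = 234 (from #a9ea27), G₂ = 27 (from #c91b62).
G = 234 + 0.79 × (27 − 234) = 70.47 → 70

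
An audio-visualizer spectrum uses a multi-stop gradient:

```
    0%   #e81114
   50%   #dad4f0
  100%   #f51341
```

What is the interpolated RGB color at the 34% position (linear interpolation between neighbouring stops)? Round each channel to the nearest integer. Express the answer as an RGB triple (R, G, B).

(222, 150, 170)

34% lies between the 0% and 50% stops, so the local fraction is t = (34 − 0)/(50 − 0) = 34/50 ≈ 0.68.
#e81114 → (232, 17, 20); #dad4f0 → (218, 212, 240).
R = 232 + 0.68 × (218 − 232) = 222.48 → 222
G = 17 + 0.68 × (212 − 17) = 149.6 → 150
B = 20 + 0.68 × (240 − 20) = 169.6 → 170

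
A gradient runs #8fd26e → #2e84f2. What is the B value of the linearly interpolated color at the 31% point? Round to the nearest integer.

151

B₁ = 110 (from #8fd26e), B₂ = 242 (from #2e84f2).
B = 110 + 0.31 × (242 − 110) = 150.92 → 151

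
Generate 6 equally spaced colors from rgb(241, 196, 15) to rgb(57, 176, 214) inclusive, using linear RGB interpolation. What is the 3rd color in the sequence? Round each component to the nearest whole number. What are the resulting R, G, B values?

With 6 swatches and endpoints inclusive, swatch 3 sits at t = (3 − 1)/(6 − 1) = 2/5 ≈ 0.4.
R = 241 + 0.4 × (57 − 241) = 167.4 → 167
G = 196 + 0.4 × (176 − 196) = 188 → 188
B = 15 + 0.4 × (214 − 15) = 94.6 → 95

(167, 188, 95)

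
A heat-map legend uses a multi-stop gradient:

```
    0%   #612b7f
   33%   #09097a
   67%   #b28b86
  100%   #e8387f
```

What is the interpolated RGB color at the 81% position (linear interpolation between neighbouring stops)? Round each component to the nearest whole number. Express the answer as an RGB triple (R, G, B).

(201, 104, 131)

81% lies between the 67% and 100% stops, so the local fraction is t = (81 − 67)/(100 − 67) = 14/33 ≈ 0.4242.
#b28b86 → (178, 139, 134); #e8387f → (232, 56, 127).
R = 178 + 0.4242 × (232 − 178) = 200.907 → 201
G = 139 + 0.4242 × (56 − 139) = 103.791 → 104
B = 134 + 0.4242 × (127 − 134) = 131.031 → 131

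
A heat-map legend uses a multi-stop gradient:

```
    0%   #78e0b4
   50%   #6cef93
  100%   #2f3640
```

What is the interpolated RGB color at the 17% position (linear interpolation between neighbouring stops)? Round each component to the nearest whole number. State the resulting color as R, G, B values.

(116, 229, 169)

17% lies between the 0% and 50% stops, so the local fraction is t = (17 − 0)/(50 − 0) = 17/50 ≈ 0.34.
#78e0b4 → (120, 224, 180); #6cef93 → (108, 239, 147).
R = 120 + 0.34 × (108 − 120) = 115.92 → 116
G = 224 + 0.34 × (239 − 224) = 229.1 → 229
B = 180 + 0.34 × (147 − 180) = 168.78 → 169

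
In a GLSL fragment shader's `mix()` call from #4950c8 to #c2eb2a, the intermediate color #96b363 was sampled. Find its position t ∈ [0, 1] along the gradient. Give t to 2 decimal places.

0.64

Invert the lerp on the B channel (largest span, 158): t = (99 − 200) / (42 − 200) = -101/-158 = 0.63924.
Check on R: (150 − 73)/(194 − 73) = 0.6364 ✓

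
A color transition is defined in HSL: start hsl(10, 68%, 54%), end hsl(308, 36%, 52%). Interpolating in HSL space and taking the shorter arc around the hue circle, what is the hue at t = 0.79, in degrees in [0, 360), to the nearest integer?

Hue: 308 − 10 = 298°, but |298| > 180 so the shorter arc goes the other way: Δh = 298 − 360 = -62°.
H = 10 + 0.79 × (-62) = -38.98 → -39 → -39 mod 360 = 321°

321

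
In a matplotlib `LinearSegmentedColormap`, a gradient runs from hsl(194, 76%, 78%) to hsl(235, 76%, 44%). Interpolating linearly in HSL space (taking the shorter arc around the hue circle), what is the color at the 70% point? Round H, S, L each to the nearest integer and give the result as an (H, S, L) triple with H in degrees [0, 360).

Hue arc: Δh = 235 − 194 = 41° (|Δh| ≤ 180, already the shorter path).
H = 194 + 0.7 × (41) = 222.7 → 223°
S = 76 + 0.7 × (76 − 76) = 76 → 76%
L = 78 + 0.7 × (44 − 78) = 54.2 → 54%

(223, 76, 54)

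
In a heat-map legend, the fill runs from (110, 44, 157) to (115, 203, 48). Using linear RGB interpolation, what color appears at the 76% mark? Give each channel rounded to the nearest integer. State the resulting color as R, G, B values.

76% corresponds to t = 0.76.
R = 110 + 0.76 × (115 − 110) = 110 + 0.76 × 5 = 113.8 → 114
G = 44 + 0.76 × (203 − 44) = 44 + 0.76 × 159 = 164.84 → 165
B = 157 + 0.76 × (48 − 157) = 157 + 0.76 × -109 = 74.16 → 74

(114, 165, 74)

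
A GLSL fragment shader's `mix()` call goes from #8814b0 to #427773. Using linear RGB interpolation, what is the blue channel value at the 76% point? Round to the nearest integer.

B₁ = 176 (from #8814b0), B₂ = 115 (from #427773).
B = 176 + 0.76 × (115 − 176) = 129.64 → 130

130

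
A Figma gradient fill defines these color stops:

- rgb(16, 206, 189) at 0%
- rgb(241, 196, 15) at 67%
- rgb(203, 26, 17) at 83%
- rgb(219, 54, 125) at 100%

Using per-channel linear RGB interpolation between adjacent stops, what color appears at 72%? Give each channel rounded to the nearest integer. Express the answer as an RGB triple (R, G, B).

72% lies between the 67% and 83% stops, so the local fraction is t = (72 − 67)/(83 − 67) = 5/16 ≈ 0.3125.
R = 241 + 0.3125 × (203 − 241) = 229.125 → 229
G = 196 + 0.3125 × (26 − 196) = 142.875 → 143
B = 15 + 0.3125 × (17 − 15) = 15.625 → 16

(229, 143, 16)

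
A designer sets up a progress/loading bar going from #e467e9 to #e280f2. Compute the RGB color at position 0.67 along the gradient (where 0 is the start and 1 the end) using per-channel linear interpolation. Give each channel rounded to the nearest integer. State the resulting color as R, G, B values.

#e467e9 → (228, 103, 233); #e280f2 → (226, 128, 242).
R = 228 + 0.67 × (226 − 228) = 228 + 0.67 × -2 = 226.66 → 227
G = 103 + 0.67 × (128 − 103) = 103 + 0.67 × 25 = 119.75 → 120
B = 233 + 0.67 × (242 − 233) = 233 + 0.67 × 9 = 239.03 → 239

(227, 120, 239)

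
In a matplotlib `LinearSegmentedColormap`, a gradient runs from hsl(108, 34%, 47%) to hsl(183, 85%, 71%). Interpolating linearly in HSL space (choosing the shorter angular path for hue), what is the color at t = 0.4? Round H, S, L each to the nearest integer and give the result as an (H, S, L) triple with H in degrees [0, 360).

(138, 54, 57)

Hue arc: Δh = 183 − 108 = 75° (|Δh| ≤ 180, already the shorter path).
H = 108 + 0.4 × (75) = 138 → 138°
S = 34 + 0.4 × (85 − 34) = 54.4 → 54%
L = 47 + 0.4 × (71 − 47) = 56.6 → 57%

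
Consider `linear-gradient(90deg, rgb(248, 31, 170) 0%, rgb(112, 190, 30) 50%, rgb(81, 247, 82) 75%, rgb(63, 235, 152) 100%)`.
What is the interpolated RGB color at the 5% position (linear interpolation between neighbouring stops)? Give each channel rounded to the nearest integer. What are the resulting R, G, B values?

5% lies between the 0% and 50% stops, so the local fraction is t = (5 − 0)/(50 − 0) = 5/50 ≈ 0.1.
R = 248 + 0.1 × (112 − 248) = 234.4 → 234
G = 31 + 0.1 × (190 − 31) = 46.9 → 47
B = 170 + 0.1 × (30 − 170) = 156 → 156

(234, 47, 156)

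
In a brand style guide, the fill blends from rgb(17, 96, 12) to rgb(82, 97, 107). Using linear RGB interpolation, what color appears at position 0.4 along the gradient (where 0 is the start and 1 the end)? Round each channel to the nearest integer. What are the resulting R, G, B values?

(43, 96, 50)

R = 17 + 0.4 × (82 − 17) = 17 + 0.4 × 65 = 43 → 43
G = 96 + 0.4 × (97 − 96) = 96 + 0.4 × 1 = 96.4 → 96
B = 12 + 0.4 × (107 − 12) = 12 + 0.4 × 95 = 50 → 50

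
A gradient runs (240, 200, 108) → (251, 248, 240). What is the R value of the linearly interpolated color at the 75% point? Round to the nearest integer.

248

R = 240 + 0.75 × (251 − 240) = 248.25 → 248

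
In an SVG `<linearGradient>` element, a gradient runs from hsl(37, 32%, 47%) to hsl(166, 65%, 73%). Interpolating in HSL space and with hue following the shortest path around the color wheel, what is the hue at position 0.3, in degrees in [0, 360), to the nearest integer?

Hue arc: Δh = 166 − 37 = 129° (|Δh| ≤ 180, already the shorter path).
H = 37 + 0.3 × (129) = 75.7 → 76°

76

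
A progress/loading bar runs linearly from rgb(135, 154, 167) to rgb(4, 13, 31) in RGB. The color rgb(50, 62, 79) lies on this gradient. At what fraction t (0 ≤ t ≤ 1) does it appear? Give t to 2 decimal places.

Invert the lerp on the G channel (largest span, 141): t = (62 − 154) / (13 − 154) = -92/-141 = 0.65248.
Check on R: (50 − 135)/(4 − 135) = 0.6489 ✓

0.65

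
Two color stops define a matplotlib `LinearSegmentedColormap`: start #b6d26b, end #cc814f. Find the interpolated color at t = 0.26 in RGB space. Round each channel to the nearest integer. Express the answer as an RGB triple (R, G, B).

(188, 189, 100)

#b6d26b → (182, 210, 107); #cc814f → (204, 129, 79).
R = 182 + 0.26 × (204 − 182) = 182 + 0.26 × 22 = 187.72 → 188
G = 210 + 0.26 × (129 − 210) = 210 + 0.26 × -81 = 188.94 → 189
B = 107 + 0.26 × (79 − 107) = 107 + 0.26 × -28 = 99.72 → 100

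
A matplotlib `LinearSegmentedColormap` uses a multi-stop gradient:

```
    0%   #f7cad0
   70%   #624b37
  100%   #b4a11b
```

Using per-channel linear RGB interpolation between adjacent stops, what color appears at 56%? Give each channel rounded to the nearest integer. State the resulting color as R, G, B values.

(128, 100, 86)

56% lies between the 0% and 70% stops, so the local fraction is t = (56 − 0)/(70 − 0) = 56/70 ≈ 0.8.
#f7cad0 → (247, 202, 208); #624b37 → (98, 75, 55).
R = 247 + 0.8 × (98 − 247) = 127.8 → 128
G = 202 + 0.8 × (75 − 202) = 100.4 → 100
B = 208 + 0.8 × (55 − 208) = 85.6 → 86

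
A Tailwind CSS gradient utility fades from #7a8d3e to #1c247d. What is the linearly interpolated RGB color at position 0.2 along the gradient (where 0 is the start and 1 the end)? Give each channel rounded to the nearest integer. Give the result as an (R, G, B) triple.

(103, 120, 75)

#7a8d3e → (122, 141, 62); #1c247d → (28, 36, 125).
R = 122 + 0.2 × (28 − 122) = 122 + 0.2 × -94 = 103.2 → 103
G = 141 + 0.2 × (36 − 141) = 141 + 0.2 × -105 = 120 → 120
B = 62 + 0.2 × (125 − 62) = 62 + 0.2 × 63 = 74.6 → 75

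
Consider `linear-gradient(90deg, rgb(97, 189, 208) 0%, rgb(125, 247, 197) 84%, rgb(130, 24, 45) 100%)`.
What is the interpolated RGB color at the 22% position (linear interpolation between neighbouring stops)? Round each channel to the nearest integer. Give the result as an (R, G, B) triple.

(104, 204, 205)

22% lies between the 0% and 84% stops, so the local fraction is t = (22 − 0)/(84 − 0) = 22/84 ≈ 0.2619.
R = 97 + 0.2619 × (125 − 97) = 104.333 → 104
G = 189 + 0.2619 × (247 − 189) = 204.19 → 204
B = 208 + 0.2619 × (197 − 208) = 205.119 → 205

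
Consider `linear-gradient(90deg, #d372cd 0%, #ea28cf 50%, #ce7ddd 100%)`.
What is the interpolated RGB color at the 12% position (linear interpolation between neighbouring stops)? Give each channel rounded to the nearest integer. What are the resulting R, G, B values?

(217, 96, 205)

12% lies between the 0% and 50% stops, so the local fraction is t = (12 − 0)/(50 − 0) = 12/50 ≈ 0.24.
#d372cd → (211, 114, 205); #ea28cf → (234, 40, 207).
R = 211 + 0.24 × (234 − 211) = 216.52 → 217
G = 114 + 0.24 × (40 − 114) = 96.24 → 96
B = 205 + 0.24 × (207 − 205) = 205.48 → 205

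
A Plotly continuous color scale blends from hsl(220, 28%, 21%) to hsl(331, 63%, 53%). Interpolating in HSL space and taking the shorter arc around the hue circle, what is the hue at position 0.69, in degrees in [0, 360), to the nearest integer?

Hue arc: Δh = 331 − 220 = 111° (|Δh| ≤ 180, already the shorter path).
H = 220 + 0.69 × (111) = 296.59 → 297°

297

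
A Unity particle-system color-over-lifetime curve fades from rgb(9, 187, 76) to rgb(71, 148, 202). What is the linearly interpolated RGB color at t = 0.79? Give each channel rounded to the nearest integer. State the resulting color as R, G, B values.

(58, 156, 176)

R = 9 + 0.79 × (71 − 9) = 9 + 0.79 × 62 = 57.98 → 58
G = 187 + 0.79 × (148 − 187) = 187 + 0.79 × -39 = 156.19 → 156
B = 76 + 0.79 × (202 − 76) = 76 + 0.79 × 126 = 175.54 → 176
So the blended color is (58, 156, 176), about #3a9cb0.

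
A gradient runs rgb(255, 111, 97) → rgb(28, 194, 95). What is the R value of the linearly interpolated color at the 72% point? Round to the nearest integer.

92

R = 255 + 0.72 × (28 − 255) = 91.56 → 92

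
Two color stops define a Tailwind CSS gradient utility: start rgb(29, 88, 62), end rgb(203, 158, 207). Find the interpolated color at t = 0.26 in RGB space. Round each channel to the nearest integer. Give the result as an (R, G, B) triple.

R = 29 + 0.26 × (203 − 29) = 29 + 0.26 × 174 = 74.24 → 74
G = 88 + 0.26 × (158 − 88) = 88 + 0.26 × 70 = 106.2 → 106
B = 62 + 0.26 × (207 − 62) = 62 + 0.26 × 145 = 99.7 → 100

(74, 106, 100)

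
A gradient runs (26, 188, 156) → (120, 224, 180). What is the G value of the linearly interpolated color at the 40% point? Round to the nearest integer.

G = 188 + 0.4 × (224 − 188) = 202.4 → 202

202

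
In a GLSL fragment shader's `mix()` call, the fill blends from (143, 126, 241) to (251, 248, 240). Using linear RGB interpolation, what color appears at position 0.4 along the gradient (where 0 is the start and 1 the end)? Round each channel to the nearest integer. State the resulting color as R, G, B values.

R = 143 + 0.4 × (251 − 143) = 143 + 0.4 × 108 = 186.2 → 186
G = 126 + 0.4 × (248 − 126) = 126 + 0.4 × 122 = 174.8 → 175
B = 241 + 0.4 × (240 − 241) = 241 + 0.4 × -1 = 240.6 → 241
So the blended color is (186, 175, 241), about #baaff1.

(186, 175, 241)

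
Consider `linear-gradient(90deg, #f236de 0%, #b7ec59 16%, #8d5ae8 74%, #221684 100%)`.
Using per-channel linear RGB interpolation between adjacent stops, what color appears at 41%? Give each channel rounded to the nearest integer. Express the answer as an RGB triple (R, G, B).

41% lies between the 16% and 74% stops, so the local fraction is t = (41 − 16)/(74 − 16) = 25/58 ≈ 0.431.
#b7ec59 → (183, 236, 89); #8d5ae8 → (141, 90, 232).
R = 183 + 0.431 × (141 − 183) = 164.898 → 165
G = 236 + 0.431 × (90 − 236) = 173.074 → 173
B = 89 + 0.431 × (232 − 89) = 150.633 → 151

(165, 173, 151)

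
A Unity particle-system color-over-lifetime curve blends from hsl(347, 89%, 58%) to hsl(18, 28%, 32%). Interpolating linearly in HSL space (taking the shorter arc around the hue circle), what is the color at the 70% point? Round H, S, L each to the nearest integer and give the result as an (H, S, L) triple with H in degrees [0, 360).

Hue: 18 − 347 = -329°, but |-329| > 180 so the shorter arc goes the other way: Δh = -329 + 360 = 31°.
H = 347 + 0.7 × (31) = 368.7 → 369 → 369 mod 360 = 9°
S = 89 + 0.7 × (28 − 89) = 46.3 → 46%
L = 58 + 0.7 × (32 − 58) = 39.8 → 40%

(9, 46, 40)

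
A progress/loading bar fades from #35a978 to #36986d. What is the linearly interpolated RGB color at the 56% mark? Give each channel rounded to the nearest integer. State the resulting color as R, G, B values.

(54, 159, 114)

#35a978 → (53, 169, 120); #36986d → (54, 152, 109).
56% corresponds to t = 0.56.
R = 53 + 0.56 × (54 − 53) = 53 + 0.56 × 1 = 53.56 → 54
G = 169 + 0.56 × (152 − 169) = 169 + 0.56 × -17 = 159.48 → 159
B = 120 + 0.56 × (109 − 120) = 120 + 0.56 × -11 = 113.84 → 114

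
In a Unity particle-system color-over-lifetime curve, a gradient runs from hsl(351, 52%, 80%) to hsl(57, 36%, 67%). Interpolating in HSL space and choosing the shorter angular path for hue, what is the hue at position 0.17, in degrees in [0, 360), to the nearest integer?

Hue: 57 − 351 = -294°, but |-294| > 180 so the shorter arc goes the other way: Δh = -294 + 360 = 66°.
H = 351 + 0.17 × (66) = 362.22 → 362 → 362 mod 360 = 2°

2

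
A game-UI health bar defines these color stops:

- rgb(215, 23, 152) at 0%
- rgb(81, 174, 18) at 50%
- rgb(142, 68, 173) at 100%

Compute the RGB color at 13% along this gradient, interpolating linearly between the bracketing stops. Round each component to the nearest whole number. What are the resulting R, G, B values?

(180, 62, 117)

13% lies between the 0% and 50% stops, so the local fraction is t = (13 − 0)/(50 − 0) = 13/50 ≈ 0.26.
R = 215 + 0.26 × (81 − 215) = 180.16 → 180
G = 23 + 0.26 × (174 − 23) = 62.26 → 62
B = 152 + 0.26 × (18 − 152) = 117.16 → 117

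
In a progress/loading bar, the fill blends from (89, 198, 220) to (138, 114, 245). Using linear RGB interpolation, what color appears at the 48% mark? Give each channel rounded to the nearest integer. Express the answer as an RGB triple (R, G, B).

48% corresponds to t = 0.48.
R = 89 + 0.48 × (138 − 89) = 89 + 0.48 × 49 = 112.52 → 113
G = 198 + 0.48 × (114 − 198) = 198 + 0.48 × -84 = 157.68 → 158
B = 220 + 0.48 × (245 − 220) = 220 + 0.48 × 25 = 232 → 232

(113, 158, 232)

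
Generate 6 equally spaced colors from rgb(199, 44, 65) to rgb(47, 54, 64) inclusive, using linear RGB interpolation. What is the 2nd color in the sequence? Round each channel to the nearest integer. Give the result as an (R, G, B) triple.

With 6 swatches and endpoints inclusive, swatch 2 sits at t = (2 − 1)/(6 − 1) = 1/5 ≈ 0.2.
R = 199 + 0.2 × (47 − 199) = 168.6 → 169
G = 44 + 0.2 × (54 − 44) = 46 → 46
B = 65 + 0.2 × (64 − 65) = 64.8 → 65

(169, 46, 65)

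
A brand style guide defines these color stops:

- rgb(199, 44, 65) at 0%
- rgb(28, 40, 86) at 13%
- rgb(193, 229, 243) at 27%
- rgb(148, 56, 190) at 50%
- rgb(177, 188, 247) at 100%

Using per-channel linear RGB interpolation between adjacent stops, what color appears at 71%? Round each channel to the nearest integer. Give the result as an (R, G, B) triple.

(160, 111, 214)

71% lies between the 50% and 100% stops, so the local fraction is t = (71 − 50)/(100 − 50) = 21/50 ≈ 0.42.
R = 148 + 0.42 × (177 − 148) = 160.18 → 160
G = 56 + 0.42 × (188 − 56) = 111.44 → 111
B = 190 + 0.42 × (247 − 190) = 213.94 → 214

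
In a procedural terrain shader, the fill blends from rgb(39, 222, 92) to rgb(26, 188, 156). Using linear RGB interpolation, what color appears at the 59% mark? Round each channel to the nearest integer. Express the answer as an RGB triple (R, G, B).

(31, 202, 130)

59% corresponds to t = 0.59.
R = 39 + 0.59 × (26 − 39) = 39 + 0.59 × -13 = 31.33 → 31
G = 222 + 0.59 × (188 − 222) = 222 + 0.59 × -34 = 201.94 → 202
B = 92 + 0.59 × (156 − 92) = 92 + 0.59 × 64 = 129.76 → 130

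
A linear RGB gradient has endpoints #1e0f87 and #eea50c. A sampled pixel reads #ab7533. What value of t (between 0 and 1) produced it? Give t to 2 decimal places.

0.68

Invert the lerp on the R channel (largest span, 208): t = (171 − 30) / (238 − 30) = 141/208 = 0.67788.
Check on G: (117 − 15)/(165 − 15) = 0.68 ✓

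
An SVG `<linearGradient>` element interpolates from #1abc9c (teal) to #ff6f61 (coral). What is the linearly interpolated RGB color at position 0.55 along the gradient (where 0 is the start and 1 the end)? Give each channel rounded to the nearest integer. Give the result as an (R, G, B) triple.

#1abc9c → (26, 188, 156); #ff6f61 → (255, 111, 97).
R = 26 + 0.55 × (255 − 26) = 26 + 0.55 × 229 = 151.95 → 152
G = 188 + 0.55 × (111 − 188) = 188 + 0.55 × -77 = 145.65 → 146
B = 156 + 0.55 × (97 − 156) = 156 + 0.55 × -59 = 123.55 → 124
So the blended color is (152, 146, 124), about #98927c.

(152, 146, 124)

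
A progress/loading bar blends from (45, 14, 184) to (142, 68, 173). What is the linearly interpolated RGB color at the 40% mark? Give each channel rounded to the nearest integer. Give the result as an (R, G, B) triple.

(84, 36, 180)

40% corresponds to t = 0.4.
R = 45 + 0.4 × (142 − 45) = 45 + 0.4 × 97 = 83.8 → 84
G = 14 + 0.4 × (68 − 14) = 14 + 0.4 × 54 = 35.6 → 36
B = 184 + 0.4 × (173 − 184) = 184 + 0.4 × -11 = 179.6 → 180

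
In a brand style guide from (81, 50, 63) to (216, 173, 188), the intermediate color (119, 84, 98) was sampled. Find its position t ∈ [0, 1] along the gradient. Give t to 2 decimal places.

Invert the lerp on the R channel (largest span, 135): t = (119 − 81) / (216 − 81) = 38/135 = 0.28148.
Check on G: (84 − 50)/(173 − 50) = 0.2764 ✓

0.28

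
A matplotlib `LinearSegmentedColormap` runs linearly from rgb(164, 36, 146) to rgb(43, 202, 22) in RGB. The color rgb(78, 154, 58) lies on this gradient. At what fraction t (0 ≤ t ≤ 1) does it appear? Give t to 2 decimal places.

0.71

Invert the lerp on the G channel (largest span, 166): t = (154 − 36) / (202 − 36) = 118/166 = 0.71084.
Check on R: (78 − 164)/(43 − 164) = 0.7107 ✓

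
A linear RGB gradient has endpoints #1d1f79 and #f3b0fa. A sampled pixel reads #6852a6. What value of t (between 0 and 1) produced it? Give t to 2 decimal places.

0.35

Invert the lerp on the R channel (largest span, 214): t = (104 − 29) / (243 − 29) = 75/214 = 0.35047.
Check on G: (82 − 31)/(176 − 31) = 0.3517 ✓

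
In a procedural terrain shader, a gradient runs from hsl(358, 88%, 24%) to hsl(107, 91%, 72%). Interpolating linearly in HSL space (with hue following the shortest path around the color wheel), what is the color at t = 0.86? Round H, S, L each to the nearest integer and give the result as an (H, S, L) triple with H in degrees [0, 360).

(92, 91, 65)

Hue: 107 − 358 = -251°, but |-251| > 180 so the shorter arc goes the other way: Δh = -251 + 360 = 109°.
H = 358 + 0.86 × (109) = 451.74 → 452 → 452 mod 360 = 92°
S = 88 + 0.86 × (91 − 88) = 90.58 → 91%
L = 24 + 0.86 × (72 − 24) = 65.28 → 65%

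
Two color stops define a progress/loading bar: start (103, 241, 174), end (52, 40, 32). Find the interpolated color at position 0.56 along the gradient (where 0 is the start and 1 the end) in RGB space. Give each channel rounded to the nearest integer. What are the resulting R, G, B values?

R = 103 + 0.56 × (52 − 103) = 103 + 0.56 × -51 = 74.44 → 74
G = 241 + 0.56 × (40 − 241) = 241 + 0.56 × -201 = 128.44 → 128
B = 174 + 0.56 × (32 − 174) = 174 + 0.56 × -142 = 94.48 → 94

(74, 128, 94)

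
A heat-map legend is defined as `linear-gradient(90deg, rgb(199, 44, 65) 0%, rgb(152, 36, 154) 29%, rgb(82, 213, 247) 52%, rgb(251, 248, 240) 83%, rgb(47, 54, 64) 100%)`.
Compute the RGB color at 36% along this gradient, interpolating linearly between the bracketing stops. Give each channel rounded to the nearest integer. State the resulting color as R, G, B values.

(131, 90, 182)

36% lies between the 29% and 52% stops, so the local fraction is t = (36 − 29)/(52 − 29) = 7/23 ≈ 0.3043.
R = 152 + 0.3043 × (82 − 152) = 130.699 → 131
G = 36 + 0.3043 × (213 − 36) = 89.861 → 90
B = 154 + 0.3043 × (247 − 154) = 182.3 → 182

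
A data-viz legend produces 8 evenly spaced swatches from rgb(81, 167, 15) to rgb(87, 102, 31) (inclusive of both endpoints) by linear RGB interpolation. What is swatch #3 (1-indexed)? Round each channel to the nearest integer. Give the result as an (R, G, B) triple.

With 8 swatches and endpoints inclusive, swatch 3 sits at t = (3 − 1)/(8 − 1) = 2/7 ≈ 0.2857.
R = 81 + 0.2857 × (87 − 81) = 82.714 → 83
G = 167 + 0.2857 × (102 − 167) = 148.429 → 148
B = 15 + 0.2857 × (31 − 15) = 19.571 → 20

(83, 148, 20)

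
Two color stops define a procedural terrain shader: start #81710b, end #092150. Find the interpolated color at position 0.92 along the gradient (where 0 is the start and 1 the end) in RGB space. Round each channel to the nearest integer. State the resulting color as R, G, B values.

#81710b → (129, 113, 11); #092150 → (9, 33, 80).
R = 129 + 0.92 × (9 − 129) = 129 + 0.92 × -120 = 18.6 → 19
G = 113 + 0.92 × (33 − 113) = 113 + 0.92 × -80 = 39.4 → 39
B = 11 + 0.92 × (80 − 11) = 11 + 0.92 × 69 = 74.48 → 74

(19, 39, 74)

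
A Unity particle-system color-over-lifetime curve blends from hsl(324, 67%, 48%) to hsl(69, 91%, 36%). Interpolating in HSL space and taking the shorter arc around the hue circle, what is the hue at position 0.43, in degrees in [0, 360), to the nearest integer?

9

Hue: 69 − 324 = -255°, but |-255| > 180 so the shorter arc goes the other way: Δh = -255 + 360 = 105°.
H = 324 + 0.43 × (105) = 369.15 → 369 → 369 mod 360 = 9°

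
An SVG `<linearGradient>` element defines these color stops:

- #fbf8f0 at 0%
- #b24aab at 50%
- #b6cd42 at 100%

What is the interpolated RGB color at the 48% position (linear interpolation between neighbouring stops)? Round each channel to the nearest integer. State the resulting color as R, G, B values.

48% lies between the 0% and 50% stops, so the local fraction is t = (48 − 0)/(50 − 0) = 48/50 ≈ 0.96.
#fbf8f0 → (251, 248, 240); #b24aab → (178, 74, 171).
R = 251 + 0.96 × (178 − 251) = 180.92 → 181
G = 248 + 0.96 × (74 − 248) = 80.96 → 81
B = 240 + 0.96 × (171 − 240) = 173.76 → 174

(181, 81, 174)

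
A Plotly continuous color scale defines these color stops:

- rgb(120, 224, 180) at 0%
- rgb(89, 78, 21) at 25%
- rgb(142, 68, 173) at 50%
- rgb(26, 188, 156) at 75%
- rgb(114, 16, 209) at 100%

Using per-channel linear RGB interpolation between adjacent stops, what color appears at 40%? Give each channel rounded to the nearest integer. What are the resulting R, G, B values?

40% lies between the 25% and 50% stops, so the local fraction is t = (40 − 25)/(50 − 25) = 15/25 ≈ 0.6.
R = 89 + 0.6 × (142 − 89) = 120.8 → 121
G = 78 + 0.6 × (68 − 78) = 72 → 72
B = 21 + 0.6 × (173 − 21) = 112.2 → 112

(121, 72, 112)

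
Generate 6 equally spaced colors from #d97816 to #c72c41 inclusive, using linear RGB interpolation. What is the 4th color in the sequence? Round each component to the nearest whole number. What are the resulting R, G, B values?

(206, 74, 48)

With 6 swatches and endpoints inclusive, swatch 4 sits at t = (4 − 1)/(6 − 1) = 3/5 ≈ 0.6.
#d97816 → (217, 120, 22); #c72c41 → (199, 44, 65).
R = 217 + 0.6 × (199 − 217) = 206.2 → 206
G = 120 + 0.6 × (44 − 120) = 74.4 → 74
B = 22 + 0.6 × (65 − 22) = 47.8 → 48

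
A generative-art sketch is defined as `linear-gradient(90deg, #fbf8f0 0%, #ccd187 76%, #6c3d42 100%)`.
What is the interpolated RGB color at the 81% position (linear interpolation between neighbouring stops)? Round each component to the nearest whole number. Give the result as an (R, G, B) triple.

81% lies between the 76% and 100% stops, so the local fraction is t = (81 − 76)/(100 − 76) = 5/24 ≈ 0.2083.
#ccd187 → (204, 209, 135); #6c3d42 → (108, 61, 66).
R = 204 + 0.2083 × (108 − 204) = 184.003 → 184
G = 209 + 0.2083 × (61 − 209) = 178.172 → 178
B = 135 + 0.2083 × (66 − 135) = 120.627 → 121

(184, 178, 121)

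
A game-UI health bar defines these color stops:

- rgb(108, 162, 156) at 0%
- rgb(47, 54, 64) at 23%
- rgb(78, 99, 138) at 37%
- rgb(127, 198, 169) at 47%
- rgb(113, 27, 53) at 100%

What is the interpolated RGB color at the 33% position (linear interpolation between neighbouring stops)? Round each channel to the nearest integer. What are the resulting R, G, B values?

(69, 86, 117)

33% lies between the 23% and 37% stops, so the local fraction is t = (33 − 23)/(37 − 23) = 10/14 ≈ 0.7143.
R = 47 + 0.7143 × (78 − 47) = 69.143 → 69
G = 54 + 0.7143 × (99 − 54) = 86.144 → 86
B = 64 + 0.7143 × (138 − 64) = 116.858 → 117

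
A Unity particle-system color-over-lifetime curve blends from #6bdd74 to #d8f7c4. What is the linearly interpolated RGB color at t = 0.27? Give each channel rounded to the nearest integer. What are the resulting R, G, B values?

#6bdd74 → (107, 221, 116); #d8f7c4 → (216, 247, 196).
R = 107 + 0.27 × (216 − 107) = 107 + 0.27 × 109 = 136.43 → 136
G = 221 + 0.27 × (247 − 221) = 221 + 0.27 × 26 = 228.02 → 228
B = 116 + 0.27 × (196 − 116) = 116 + 0.27 × 80 = 137.6 → 138

(136, 228, 138)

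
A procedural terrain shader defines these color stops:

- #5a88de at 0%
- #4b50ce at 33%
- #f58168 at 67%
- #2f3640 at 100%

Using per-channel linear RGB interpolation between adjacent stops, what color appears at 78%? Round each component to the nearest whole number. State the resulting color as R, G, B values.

78% lies between the 67% and 100% stops, so the local fraction is t = (78 − 67)/(100 − 67) = 11/33 ≈ 0.3333.
#f58168 → (245, 129, 104); #2f3640 → (47, 54, 64).
R = 245 + 0.3333 × (47 − 245) = 179.007 → 179
G = 129 + 0.3333 × (54 − 129) = 104.002 → 104
B = 104 + 0.3333 × (64 − 104) = 90.668 → 91

(179, 104, 91)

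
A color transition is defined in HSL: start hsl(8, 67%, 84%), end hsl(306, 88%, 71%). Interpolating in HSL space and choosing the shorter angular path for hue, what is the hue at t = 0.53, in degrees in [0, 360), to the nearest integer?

Hue: 306 − 8 = 298°, but |298| > 180 so the shorter arc goes the other way: Δh = 298 − 360 = -62°.
H = 8 + 0.53 × (-62) = -24.86 → -25 → -25 mod 360 = 335°

335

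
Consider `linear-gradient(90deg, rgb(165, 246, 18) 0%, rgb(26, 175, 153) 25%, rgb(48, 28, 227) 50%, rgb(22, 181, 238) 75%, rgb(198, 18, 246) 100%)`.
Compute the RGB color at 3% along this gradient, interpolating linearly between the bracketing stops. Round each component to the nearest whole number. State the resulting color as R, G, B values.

3% lies between the 0% and 25% stops, so the local fraction is t = (3 − 0)/(25 − 0) = 3/25 ≈ 0.12.
R = 165 + 0.12 × (26 − 165) = 148.32 → 148
G = 246 + 0.12 × (175 − 246) = 237.48 → 237
B = 18 + 0.12 × (153 − 18) = 34.2 → 34

(148, 237, 34)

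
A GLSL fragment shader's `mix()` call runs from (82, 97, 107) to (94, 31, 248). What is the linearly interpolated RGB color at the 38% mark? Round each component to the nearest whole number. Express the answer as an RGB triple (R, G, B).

(87, 72, 161)

38% corresponds to t = 0.38.
R = 82 + 0.38 × (94 − 82) = 82 + 0.38 × 12 = 86.56 → 87
G = 97 + 0.38 × (31 − 97) = 97 + 0.38 × -66 = 71.92 → 72
B = 107 + 0.38 × (248 − 107) = 107 + 0.38 × 141 = 160.58 → 161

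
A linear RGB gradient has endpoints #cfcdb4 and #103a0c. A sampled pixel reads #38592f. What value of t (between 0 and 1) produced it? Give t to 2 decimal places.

Invert the lerp on the R channel (largest span, 191): t = (56 − 207) / (16 − 207) = -151/-191 = 0.79058.
Check on G: (89 − 205)/(58 − 205) = 0.7891 ✓

0.79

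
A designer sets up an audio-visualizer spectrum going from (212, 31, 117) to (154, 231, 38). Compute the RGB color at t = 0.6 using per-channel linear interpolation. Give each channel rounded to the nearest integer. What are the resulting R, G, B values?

(177, 151, 70)

R = 212 + 0.6 × (154 − 212) = 212 + 0.6 × -58 = 177.2 → 177
G = 31 + 0.6 × (231 − 31) = 31 + 0.6 × 200 = 151 → 151
B = 117 + 0.6 × (38 − 117) = 117 + 0.6 × -79 = 69.6 → 70
So the blended color is (177, 151, 70), about #b19746.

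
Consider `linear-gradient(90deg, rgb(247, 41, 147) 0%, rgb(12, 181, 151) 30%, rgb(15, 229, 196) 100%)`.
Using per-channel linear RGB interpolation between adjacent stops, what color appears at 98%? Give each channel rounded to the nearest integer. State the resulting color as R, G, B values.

98% lies between the 30% and 100% stops, so the local fraction is t = (98 − 30)/(100 − 30) = 68/70 ≈ 0.9714.
R = 12 + 0.9714 × (15 − 12) = 14.914 → 15
G = 181 + 0.9714 × (229 − 181) = 227.627 → 228
B = 151 + 0.9714 × (196 − 151) = 194.713 → 195

(15, 228, 195)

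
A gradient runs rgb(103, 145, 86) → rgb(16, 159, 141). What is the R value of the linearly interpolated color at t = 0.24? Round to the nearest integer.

82

R = 103 + 0.24 × (16 − 103) = 82.12 → 82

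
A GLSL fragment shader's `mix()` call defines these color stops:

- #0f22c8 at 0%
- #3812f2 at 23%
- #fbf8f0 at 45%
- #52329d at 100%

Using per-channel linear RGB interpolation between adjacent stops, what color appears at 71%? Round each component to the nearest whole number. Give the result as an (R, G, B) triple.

71% lies between the 45% and 100% stops, so the local fraction is t = (71 − 45)/(100 − 45) = 26/55 ≈ 0.4727.
#fbf8f0 → (251, 248, 240); #52329d → (82, 50, 157).
R = 251 + 0.4727 × (82 − 251) = 171.114 → 171
G = 248 + 0.4727 × (50 − 248) = 154.405 → 154
B = 240 + 0.4727 × (157 − 240) = 200.766 → 201

(171, 154, 201)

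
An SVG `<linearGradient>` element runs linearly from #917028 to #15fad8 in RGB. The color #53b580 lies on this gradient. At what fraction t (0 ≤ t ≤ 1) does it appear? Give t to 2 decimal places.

Invert the lerp on the B channel (largest span, 176): t = (128 − 40) / (216 − 40) = 88/176 = 0.5.
Check on R: (83 − 145)/(21 − 145) = 0.5 ✓

0.50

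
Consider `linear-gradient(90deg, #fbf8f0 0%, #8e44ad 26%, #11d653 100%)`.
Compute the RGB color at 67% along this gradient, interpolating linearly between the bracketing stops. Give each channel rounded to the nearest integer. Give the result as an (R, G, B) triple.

(73, 149, 123)

67% lies between the 26% and 100% stops, so the local fraction is t = (67 − 26)/(100 − 26) = 41/74 ≈ 0.5541.
#8e44ad → (142, 68, 173); #11d653 → (17, 214, 83).
R = 142 + 0.5541 × (17 − 142) = 72.737 → 73
G = 68 + 0.5541 × (214 − 68) = 148.899 → 149
B = 173 + 0.5541 × (83 − 173) = 123.131 → 123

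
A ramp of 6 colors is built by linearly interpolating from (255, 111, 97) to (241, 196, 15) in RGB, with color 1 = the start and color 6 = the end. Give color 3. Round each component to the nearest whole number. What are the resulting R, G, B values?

(249, 145, 64)

With 6 swatches and endpoints inclusive, swatch 3 sits at t = (3 − 1)/(6 − 1) = 2/5 ≈ 0.4.
R = 255 + 0.4 × (241 − 255) = 249.4 → 249
G = 111 + 0.4 × (196 − 111) = 145 → 145
B = 97 + 0.4 × (15 − 97) = 64.2 → 64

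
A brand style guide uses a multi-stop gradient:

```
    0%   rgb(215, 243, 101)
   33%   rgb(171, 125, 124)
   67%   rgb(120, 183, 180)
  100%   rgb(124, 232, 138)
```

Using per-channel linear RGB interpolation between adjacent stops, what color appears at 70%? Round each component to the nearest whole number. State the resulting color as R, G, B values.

(120, 187, 176)

70% lies between the 67% and 100% stops, so the local fraction is t = (70 − 67)/(100 − 67) = 3/33 ≈ 0.0909.
R = 120 + 0.0909 × (124 − 120) = 120.364 → 120
G = 183 + 0.0909 × (232 − 183) = 187.454 → 187
B = 180 + 0.0909 × (138 − 180) = 176.182 → 176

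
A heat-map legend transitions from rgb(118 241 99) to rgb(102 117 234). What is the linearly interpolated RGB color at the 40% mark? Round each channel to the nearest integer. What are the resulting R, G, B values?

(112, 191, 153)

40% corresponds to t = 0.4.
R = 118 + 0.4 × (102 − 118) = 118 + 0.4 × -16 = 111.6 → 112
G = 241 + 0.4 × (117 − 241) = 241 + 0.4 × -124 = 191.4 → 191
B = 99 + 0.4 × (234 − 99) = 99 + 0.4 × 135 = 153 → 153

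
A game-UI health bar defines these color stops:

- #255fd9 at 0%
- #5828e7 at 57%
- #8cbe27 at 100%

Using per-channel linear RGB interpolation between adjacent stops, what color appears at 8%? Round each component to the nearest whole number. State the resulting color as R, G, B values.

8% lies between the 0% and 57% stops, so the local fraction is t = (8 − 0)/(57 − 0) = 8/57 ≈ 0.1404.
#255fd9 → (37, 95, 217); #5828e7 → (88, 40, 231).
R = 37 + 0.1404 × (88 − 37) = 44.16 → 44
G = 95 + 0.1404 × (40 − 95) = 87.278 → 87
B = 217 + 0.1404 × (231 − 217) = 218.966 → 219

(44, 87, 219)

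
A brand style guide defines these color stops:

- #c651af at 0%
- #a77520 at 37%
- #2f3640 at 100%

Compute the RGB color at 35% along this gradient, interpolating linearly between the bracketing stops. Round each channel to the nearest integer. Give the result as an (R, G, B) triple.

(169, 115, 40)

35% lies between the 0% and 37% stops, so the local fraction is t = (35 − 0)/(37 − 0) = 35/37 ≈ 0.9459.
#c651af → (198, 81, 175); #a77520 → (167, 117, 32).
R = 198 + 0.9459 × (167 − 198) = 168.677 → 169
G = 81 + 0.9459 × (117 − 81) = 115.052 → 115
B = 175 + 0.9459 × (32 − 175) = 39.736 → 40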